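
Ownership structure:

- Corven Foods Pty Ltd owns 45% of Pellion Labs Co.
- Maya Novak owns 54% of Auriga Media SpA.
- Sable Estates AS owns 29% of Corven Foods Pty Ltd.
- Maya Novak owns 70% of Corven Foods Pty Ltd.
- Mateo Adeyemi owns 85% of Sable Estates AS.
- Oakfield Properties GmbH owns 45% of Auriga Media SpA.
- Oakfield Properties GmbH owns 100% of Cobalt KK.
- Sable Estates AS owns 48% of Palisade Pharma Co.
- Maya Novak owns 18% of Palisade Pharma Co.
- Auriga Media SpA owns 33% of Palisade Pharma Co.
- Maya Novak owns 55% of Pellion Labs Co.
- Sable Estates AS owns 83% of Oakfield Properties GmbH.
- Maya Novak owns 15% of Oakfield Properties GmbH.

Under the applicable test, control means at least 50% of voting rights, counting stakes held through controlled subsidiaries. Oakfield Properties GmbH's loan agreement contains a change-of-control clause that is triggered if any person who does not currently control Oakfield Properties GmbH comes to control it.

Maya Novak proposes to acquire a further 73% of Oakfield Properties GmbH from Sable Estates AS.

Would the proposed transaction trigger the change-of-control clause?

The purchase adds only to Maya's holdings (Sable's stake shrinks), so Maya is the only person who could newly come to control Oakfield.
Maya holds 70% of Corven, so Maya controls Corven.
Maya holds 54% of Auriga, so Maya controls Auriga.
Auriga and Maya together hold 33% + 18% = 51% of Palisade, so Maya controls Palisade.
Maya and Corven together hold 55% + 45% = 100% of Pellion, so Maya controls Pellion.
In Oakfield, Maya's side holds only 15%, not ≥ 50%.
So before the transaction, Maya does not control Oakfield.
After the purchase, Maya's direct stake in Oakfield rises to 15% + 73% = 88%, and Sable's stake falls to 10%.
Maya holds 88% of Oakfield, so Maya controls Oakfield.
Maya did not control Oakfield before and does after, so the clause is triggered.

Yes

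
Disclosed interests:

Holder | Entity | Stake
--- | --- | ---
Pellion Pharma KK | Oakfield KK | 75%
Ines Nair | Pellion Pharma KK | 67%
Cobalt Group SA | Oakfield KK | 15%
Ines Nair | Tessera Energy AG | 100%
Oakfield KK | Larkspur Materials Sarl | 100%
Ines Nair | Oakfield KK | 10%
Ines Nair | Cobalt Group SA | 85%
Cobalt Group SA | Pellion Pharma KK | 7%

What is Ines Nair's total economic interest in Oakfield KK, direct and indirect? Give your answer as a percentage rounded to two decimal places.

77.46%

Ines reaches Oakfield along 4 paths.
Via Pellion: 67% × 75% = 50.25%.
Via Cobalt → Pellion: 85% × 7% × 75% = 4.4625%.
Via Cobalt: 85% × 15% = 12.75%.
Direct stake: 10% = 10%.
Total: 50.25% + 4.4625% + 12.75% + 10% = 77.4625%.
Rounded: 77.46%.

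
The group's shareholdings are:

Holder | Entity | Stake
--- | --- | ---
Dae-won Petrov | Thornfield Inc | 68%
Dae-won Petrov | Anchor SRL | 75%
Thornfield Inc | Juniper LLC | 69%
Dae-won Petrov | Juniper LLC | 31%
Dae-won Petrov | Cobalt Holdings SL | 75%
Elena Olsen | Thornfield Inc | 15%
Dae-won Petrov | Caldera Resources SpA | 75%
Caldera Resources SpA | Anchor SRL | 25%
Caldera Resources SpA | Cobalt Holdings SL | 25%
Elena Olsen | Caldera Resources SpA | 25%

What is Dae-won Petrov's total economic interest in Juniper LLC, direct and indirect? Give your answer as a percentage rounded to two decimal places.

77.92%

Dae-won reaches Juniper along 2 paths.
Direct stake: 31% = 31%.
Via Thornfield: 68% × 69% = 46.92%.
Total: 31% + 46.92% = 77.92%.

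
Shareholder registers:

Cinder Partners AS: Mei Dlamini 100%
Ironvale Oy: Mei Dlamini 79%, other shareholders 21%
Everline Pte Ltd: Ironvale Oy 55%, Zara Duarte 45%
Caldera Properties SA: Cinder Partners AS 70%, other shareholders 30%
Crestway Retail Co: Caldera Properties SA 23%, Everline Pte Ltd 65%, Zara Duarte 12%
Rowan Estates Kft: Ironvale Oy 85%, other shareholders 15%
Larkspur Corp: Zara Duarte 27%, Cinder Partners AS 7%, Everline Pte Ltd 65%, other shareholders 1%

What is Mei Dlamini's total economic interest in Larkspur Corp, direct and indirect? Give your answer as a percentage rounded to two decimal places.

35.24%

Mei reaches Larkspur along 2 paths.
Via Cinder: 100% × 7% = 7%.
Via Ironvale → Everline: 79% × 55% × 65% = 28.2425%.
Total: 7% + 28.2425% = 35.2425%.
Rounded: 35.24%.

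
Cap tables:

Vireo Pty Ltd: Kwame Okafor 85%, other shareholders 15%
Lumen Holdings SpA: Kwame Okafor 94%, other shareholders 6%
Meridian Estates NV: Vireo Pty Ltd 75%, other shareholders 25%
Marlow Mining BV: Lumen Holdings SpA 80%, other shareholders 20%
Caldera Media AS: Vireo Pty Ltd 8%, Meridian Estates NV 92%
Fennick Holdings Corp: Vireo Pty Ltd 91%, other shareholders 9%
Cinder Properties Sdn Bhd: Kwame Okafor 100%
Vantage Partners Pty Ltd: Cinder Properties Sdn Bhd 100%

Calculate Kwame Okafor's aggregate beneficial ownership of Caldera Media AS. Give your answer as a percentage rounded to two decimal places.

Kwame reaches Caldera along 2 paths.
Via Vireo: 85% × 8% = 6.8%.
Via Vireo → Meridian: 85% × 75% × 92% = 58.65%.
Total: 6.8% + 58.65% = 65.45%.

65.45%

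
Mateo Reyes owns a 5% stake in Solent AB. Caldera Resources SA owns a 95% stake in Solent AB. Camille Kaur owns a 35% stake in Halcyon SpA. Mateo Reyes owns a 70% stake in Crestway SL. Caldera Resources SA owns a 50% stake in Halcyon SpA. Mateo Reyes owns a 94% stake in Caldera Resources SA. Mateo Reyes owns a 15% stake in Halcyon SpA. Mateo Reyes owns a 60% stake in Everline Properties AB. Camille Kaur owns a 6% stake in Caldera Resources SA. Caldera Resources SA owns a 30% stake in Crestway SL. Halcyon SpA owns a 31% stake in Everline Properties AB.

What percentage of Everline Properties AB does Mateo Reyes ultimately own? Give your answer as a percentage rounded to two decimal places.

79.22%

Mateo reaches Everline along 3 paths.
Via Caldera → Halcyon: 94% × 50% × 31% = 14.57%.
Via Halcyon: 15% × 31% = 4.65%.
Direct stake: 60% = 60%.
Total: 14.57% + 4.65% + 60% = 79.22%.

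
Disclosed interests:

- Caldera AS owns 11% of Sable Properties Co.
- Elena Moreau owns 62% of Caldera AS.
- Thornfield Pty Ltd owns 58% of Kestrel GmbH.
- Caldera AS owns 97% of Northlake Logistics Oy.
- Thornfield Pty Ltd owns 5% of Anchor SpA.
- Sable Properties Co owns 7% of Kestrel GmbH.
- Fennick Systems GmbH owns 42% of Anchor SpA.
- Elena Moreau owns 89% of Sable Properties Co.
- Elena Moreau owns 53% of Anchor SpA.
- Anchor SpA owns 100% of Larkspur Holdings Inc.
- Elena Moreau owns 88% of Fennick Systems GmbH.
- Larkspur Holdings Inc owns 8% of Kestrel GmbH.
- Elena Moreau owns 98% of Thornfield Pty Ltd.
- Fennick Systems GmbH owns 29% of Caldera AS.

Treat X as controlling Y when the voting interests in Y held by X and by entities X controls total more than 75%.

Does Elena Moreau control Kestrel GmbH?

Elena holds 88% of Fennick, so Elena controls Fennick.
Elena holds 98% of Thornfield, so Elena controls Thornfield.
Fennick and Elena together hold 29% + 62% = 91% of Caldera, so Elena controls Caldera.
Fennick and Elena and Thornfield together hold 42% + 53% + 5% = 100% of Anchor, so Elena controls Anchor.
Anchor holds 100% of Larkspur, so Elena controls Larkspur.
Elena and Caldera together hold 89% + 11% = 100% of Sable, so Elena controls Sable.
Caldera holds 97% of Northlake, so Elena controls Northlake.
In Kestrel, Elena's side holds only 8% + 58% + 7% = 73%, not > 75%.
So Elena does not control Kestrel.

No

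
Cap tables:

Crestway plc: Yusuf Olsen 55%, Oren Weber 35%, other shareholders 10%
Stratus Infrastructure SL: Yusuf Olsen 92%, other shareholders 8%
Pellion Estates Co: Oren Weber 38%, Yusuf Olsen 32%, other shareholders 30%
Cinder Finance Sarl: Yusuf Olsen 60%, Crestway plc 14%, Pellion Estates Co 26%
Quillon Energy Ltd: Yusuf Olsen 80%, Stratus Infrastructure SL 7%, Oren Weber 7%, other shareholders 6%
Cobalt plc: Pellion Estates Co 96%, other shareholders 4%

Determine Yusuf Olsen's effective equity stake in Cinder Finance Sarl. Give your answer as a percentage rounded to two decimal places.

Yusuf reaches Cinder along 3 paths.
Direct stake: 60% = 60%.
Via Crestway: 55% × 14% = 7.7%.
Via Pellion: 32% × 26% = 8.32%.
Total: 60% + 7.7% + 8.32% = 76.02%.

76.02%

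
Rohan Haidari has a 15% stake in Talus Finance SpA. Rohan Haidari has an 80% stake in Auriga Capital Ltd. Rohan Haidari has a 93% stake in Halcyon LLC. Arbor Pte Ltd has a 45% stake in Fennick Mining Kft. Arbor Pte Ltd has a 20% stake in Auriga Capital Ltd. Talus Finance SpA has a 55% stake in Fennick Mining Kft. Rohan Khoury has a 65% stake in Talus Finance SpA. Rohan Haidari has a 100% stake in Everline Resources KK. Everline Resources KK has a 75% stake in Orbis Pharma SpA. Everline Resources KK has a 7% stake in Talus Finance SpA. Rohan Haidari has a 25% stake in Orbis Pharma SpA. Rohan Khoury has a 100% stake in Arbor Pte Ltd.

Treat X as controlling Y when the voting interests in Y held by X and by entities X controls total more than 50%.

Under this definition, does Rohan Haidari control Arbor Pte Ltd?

Rohan Haidari holds 100% of Everline, so Rohan Haidari controls Everline.
Everline and Rohan Haidari together hold 75% + 25% = 100% of Orbis, so Rohan Haidari controls Orbis.
Rohan Haidari holds 93% of Halcyon, so Rohan Haidari controls Halcyon.
Rohan Haidari holds 80% of Auriga, so Rohan Haidari controls Auriga.
Neither Rohan Haidari nor any entity Rohan Haidari controls holds any voting interest in Arbor.
So Rohan Haidari does not control Arbor.

No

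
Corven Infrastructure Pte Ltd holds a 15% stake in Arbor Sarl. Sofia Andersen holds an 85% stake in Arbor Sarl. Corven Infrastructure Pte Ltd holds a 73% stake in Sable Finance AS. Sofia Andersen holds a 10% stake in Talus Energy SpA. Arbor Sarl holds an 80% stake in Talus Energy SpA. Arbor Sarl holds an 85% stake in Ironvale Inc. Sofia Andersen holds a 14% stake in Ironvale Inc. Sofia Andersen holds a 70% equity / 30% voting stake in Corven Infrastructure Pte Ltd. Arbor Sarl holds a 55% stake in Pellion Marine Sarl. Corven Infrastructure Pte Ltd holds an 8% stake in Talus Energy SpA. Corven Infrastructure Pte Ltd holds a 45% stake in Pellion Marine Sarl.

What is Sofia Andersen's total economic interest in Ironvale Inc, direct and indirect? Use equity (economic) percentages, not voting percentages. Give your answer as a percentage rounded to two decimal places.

Sofia reaches Ironvale along 3 paths.
Via Corven → Arbor: 70% × 15% × 85% = 8.925%.
Via Arbor: 85% × 85% = 72.25%.
Direct stake: 14% = 14%.
Total: 8.925% + 72.25% + 14% = 95.175%.
Rounded: 95.18%.

95.18%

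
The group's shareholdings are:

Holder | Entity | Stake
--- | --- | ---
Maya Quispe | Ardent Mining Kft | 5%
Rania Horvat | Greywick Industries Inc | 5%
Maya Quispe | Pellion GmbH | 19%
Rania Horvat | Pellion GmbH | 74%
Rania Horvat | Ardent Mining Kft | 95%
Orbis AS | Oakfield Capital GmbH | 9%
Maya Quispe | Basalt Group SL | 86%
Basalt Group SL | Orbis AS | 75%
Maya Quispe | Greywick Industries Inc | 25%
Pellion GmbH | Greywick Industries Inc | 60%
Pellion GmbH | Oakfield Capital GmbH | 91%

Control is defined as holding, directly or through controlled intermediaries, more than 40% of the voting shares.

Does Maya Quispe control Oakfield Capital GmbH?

Maya holds 86% of Basalt, so Maya controls Basalt.
Basalt holds 75% of Orbis, so Maya controls Orbis.
In Oakfield, Maya's side holds only 9%, not > 40%.
So Maya does not control Oakfield.

No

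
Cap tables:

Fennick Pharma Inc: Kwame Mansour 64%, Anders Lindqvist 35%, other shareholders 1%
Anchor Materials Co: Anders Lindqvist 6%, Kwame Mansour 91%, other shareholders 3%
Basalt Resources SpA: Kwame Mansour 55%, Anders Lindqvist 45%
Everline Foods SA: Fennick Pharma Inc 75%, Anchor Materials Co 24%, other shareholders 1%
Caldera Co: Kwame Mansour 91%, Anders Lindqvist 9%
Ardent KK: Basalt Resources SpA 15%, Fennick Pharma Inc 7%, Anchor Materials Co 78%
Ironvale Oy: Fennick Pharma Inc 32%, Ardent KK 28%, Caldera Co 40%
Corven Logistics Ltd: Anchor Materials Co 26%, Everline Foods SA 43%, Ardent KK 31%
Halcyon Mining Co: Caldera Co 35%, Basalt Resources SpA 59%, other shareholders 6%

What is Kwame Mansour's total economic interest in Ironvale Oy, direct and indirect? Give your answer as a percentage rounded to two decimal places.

80.32%

Kwame reaches Ironvale along 5 paths.
Via Fennick: 64% × 32% = 20.48%.
Via Basalt → Ardent: 55% × 15% × 28% = 2.31%.
Via Fennick → Ardent: 64% × 7% × 28% = 1.2544%.
Via Anchor → Ardent: 91% × 78% × 28% = 19.8744%.
Via Caldera: 91% × 40% = 36.4%.
Total: 20.48% + 2.31% + 1.2544% + 19.8744% + 36.4% = 80.3188%.
Rounded: 80.32%.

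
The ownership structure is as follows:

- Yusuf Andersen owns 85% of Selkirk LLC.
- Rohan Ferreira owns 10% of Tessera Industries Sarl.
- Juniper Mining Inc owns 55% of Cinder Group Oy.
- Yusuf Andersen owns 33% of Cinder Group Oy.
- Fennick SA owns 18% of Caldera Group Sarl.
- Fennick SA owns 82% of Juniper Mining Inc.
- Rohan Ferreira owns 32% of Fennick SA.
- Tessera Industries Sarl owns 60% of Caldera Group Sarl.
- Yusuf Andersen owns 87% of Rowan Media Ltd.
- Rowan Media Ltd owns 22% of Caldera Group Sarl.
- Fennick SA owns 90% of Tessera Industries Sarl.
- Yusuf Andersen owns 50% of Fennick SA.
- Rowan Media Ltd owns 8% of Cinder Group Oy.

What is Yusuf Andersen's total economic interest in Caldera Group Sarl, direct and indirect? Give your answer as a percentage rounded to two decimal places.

Yusuf reaches Caldera along 3 paths.
Via Rowan: 87% × 22% = 19.14%.
Via Fennick → Tessera: 50% × 90% × 60% = 27%.
Via Fennick: 50% × 18% = 9%.
Total: 19.14% + 27% + 9% = 55.14%.

55.14%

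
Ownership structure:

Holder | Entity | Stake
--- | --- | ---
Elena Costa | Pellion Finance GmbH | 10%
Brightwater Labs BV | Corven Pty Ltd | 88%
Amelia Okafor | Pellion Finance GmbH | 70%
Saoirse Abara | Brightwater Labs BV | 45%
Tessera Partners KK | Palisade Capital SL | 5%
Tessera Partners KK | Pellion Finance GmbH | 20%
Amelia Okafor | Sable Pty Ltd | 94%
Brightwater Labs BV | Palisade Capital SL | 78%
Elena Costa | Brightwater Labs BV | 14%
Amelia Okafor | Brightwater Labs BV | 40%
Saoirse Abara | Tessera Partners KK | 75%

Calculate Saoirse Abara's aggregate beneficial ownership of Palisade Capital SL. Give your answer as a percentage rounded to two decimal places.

Saoirse reaches Palisade along 2 paths.
Via Tessera: 75% × 5% = 3.75%.
Via Brightwater: 45% × 78% = 35.1%.
Total: 3.75% + 35.1% = 38.85%.

38.85%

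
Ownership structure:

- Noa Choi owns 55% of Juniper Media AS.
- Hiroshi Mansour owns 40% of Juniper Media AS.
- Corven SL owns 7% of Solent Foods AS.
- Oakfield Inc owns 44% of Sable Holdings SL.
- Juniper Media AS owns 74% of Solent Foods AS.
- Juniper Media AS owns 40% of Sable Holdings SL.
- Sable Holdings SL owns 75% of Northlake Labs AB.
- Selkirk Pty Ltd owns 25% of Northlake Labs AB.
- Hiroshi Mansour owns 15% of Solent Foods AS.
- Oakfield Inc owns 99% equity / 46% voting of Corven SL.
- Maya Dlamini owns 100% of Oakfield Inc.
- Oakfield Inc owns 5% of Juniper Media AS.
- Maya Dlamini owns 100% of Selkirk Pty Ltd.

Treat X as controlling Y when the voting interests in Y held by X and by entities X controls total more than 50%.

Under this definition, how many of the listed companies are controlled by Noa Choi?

Noa holds 55% of Juniper, so Noa controls Juniper.
Juniper holds 74% of Solent, so Noa controls Solent.
No other company's threshold is met.
Noa controls 2 companies.

2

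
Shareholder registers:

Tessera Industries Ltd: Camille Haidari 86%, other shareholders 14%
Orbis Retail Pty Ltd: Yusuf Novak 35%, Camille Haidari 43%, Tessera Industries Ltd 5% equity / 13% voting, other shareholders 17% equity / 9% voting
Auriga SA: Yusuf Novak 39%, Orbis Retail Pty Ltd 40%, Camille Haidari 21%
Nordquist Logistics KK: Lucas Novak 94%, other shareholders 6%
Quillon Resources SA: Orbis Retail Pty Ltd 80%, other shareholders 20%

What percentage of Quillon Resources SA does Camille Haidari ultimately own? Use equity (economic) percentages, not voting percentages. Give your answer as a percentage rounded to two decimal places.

37.84%

Camille reaches Quillon along 2 paths.
Via Orbis: 43% × 80% = 34.4%.
Via Tessera → Orbis: 86% × 5% × 80% = 3.44%.
Total: 34.4% + 3.44% = 37.84%.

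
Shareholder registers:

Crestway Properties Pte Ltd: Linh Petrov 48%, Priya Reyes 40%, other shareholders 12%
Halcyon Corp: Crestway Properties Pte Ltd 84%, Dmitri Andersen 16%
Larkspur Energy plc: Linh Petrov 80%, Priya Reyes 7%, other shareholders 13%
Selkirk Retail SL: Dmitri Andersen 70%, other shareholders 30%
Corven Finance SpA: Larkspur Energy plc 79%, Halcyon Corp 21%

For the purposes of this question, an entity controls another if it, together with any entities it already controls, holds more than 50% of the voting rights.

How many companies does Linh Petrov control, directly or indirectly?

Linh holds 80% of Larkspur, so Linh controls Larkspur.
Larkspur holds 79% of Corven, so Linh controls Corven.
No other company's threshold is met.
Linh controls 2 companies.

2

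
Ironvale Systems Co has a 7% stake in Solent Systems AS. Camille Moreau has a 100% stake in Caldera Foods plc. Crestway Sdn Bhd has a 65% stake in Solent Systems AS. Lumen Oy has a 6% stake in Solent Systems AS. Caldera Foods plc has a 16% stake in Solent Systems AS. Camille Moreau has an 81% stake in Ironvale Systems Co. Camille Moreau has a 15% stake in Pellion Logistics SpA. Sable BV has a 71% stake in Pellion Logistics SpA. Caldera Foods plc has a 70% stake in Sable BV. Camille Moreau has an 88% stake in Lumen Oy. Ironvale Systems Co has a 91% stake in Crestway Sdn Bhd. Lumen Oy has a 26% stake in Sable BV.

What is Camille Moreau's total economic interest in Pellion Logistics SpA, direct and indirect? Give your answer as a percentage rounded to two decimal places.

Camille reaches Pellion along 3 paths.
Direct stake: 15% = 15%.
Via Caldera → Sable: 100% × 70% × 71% = 49.7%.
Via Lumen → Sable: 88% × 26% × 71% = 16.2448%.
Total: 15% + 49.7% + 16.2448% = 80.9448%.
Rounded: 80.94%.

80.94%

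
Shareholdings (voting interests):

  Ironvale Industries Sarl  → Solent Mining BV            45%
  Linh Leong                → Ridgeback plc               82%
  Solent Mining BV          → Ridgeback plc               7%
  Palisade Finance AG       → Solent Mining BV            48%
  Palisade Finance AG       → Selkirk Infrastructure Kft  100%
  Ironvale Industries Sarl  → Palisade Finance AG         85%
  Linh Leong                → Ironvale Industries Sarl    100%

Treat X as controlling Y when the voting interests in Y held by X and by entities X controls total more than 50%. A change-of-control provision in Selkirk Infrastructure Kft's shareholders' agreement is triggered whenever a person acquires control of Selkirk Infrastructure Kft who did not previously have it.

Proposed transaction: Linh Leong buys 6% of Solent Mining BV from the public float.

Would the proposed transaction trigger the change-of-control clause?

The purchase changes only Linh's holdings, so Linh is the only person who could newly come to control Selkirk.
Linh holds 100% of Ironvale, so Linh controls Ironvale.
Ironvale holds 85% of Palisade, so Linh controls Palisade.
Palisade holds 100% of Selkirk, so Linh controls Selkirk.
So Linh already controls Selkirk before the transaction.
After the purchase, Linh holds 6% of Solent directly.
Linh controlled Selkirk already, so this is not a new person acquiring control; every other person's position is unchanged or reduced.
No new person acquires control, so the clause is not triggered.

No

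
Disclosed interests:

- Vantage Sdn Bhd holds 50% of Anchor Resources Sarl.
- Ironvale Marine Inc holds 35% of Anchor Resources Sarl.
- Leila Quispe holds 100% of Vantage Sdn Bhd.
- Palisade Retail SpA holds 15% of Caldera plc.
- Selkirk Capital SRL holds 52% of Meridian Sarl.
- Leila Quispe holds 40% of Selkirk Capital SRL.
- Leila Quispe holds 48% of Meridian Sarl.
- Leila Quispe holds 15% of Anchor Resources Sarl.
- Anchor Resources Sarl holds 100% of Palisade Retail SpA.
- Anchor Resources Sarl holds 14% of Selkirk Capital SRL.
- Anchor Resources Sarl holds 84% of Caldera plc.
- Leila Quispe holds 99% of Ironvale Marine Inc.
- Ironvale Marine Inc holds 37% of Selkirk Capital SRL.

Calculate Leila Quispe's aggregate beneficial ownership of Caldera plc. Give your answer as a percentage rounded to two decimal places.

98.65%

Leila reaches Caldera along 6 paths.
Via Vantage → Anchor: 100% × 50% × 84% = 42%.
Via Ironvale → Anchor: 99% × 35% × 84% = 29.106%.
Via Anchor: 15% × 84% = 12.6%.
Via Vantage → Anchor → Palisade: 100% × 50% × 100% × 15% = 7.5%.
Via Ironvale → Anchor → Palisade: 99% × 35% × 100% × 15% = 5.1975%.
Via Anchor → Palisade: 15% × 100% × 15% = 2.25%.
Total: 42% + 29.106% + 12.6% + 7.5% + 5.1975% + 2.25% = 98.6535%.
Rounded: 98.65%.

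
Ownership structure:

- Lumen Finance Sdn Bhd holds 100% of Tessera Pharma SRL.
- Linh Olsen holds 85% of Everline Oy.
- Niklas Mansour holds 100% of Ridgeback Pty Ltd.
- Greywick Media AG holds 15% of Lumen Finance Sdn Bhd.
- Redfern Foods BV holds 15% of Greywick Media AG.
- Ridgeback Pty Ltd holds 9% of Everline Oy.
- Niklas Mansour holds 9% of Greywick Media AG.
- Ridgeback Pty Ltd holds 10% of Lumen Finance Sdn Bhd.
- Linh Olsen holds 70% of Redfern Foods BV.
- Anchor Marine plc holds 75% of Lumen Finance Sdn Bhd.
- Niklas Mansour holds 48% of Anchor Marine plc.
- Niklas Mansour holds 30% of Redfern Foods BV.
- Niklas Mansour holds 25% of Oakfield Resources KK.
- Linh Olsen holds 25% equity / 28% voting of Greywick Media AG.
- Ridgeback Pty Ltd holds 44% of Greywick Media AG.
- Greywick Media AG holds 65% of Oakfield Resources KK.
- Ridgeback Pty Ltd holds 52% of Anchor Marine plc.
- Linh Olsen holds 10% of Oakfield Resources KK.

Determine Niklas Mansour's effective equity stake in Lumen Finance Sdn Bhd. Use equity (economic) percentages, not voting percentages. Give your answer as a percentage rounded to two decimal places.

Niklas reaches Lumen along 6 paths.
Via Ridgeback: 100% × 10% = 10%.
Via Ridgeback → Greywick: 100% × 44% × 15% = 6.6%.
Via Redfern → Greywick: 30% × 15% × 15% = 0.675%.
Via Greywick: 9% × 15% = 1.35%.
Via Ridgeback → Anchor: 100% × 52% × 75% = 39%.
Via Anchor: 48% × 75% = 36%.
Total: 10% + 6.6% + 0.675% + 1.35% + 39% + 36% = 93.625%.
Rounded: 93.63%.

93.63%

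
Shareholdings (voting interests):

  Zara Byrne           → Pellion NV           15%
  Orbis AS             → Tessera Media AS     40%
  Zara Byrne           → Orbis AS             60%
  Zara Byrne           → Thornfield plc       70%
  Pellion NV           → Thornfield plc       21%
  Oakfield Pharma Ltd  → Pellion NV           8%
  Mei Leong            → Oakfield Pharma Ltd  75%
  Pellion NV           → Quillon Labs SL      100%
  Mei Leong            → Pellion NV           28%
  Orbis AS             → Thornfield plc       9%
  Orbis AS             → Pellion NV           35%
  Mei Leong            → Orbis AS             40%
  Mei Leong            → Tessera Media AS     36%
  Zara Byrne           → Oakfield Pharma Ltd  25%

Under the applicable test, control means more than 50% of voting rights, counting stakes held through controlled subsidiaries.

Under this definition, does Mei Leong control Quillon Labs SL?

Mei holds 75% of Oakfield, so Mei controls Oakfield.
Neither Mei nor any entity Mei controls holds any voting interest in Quillon.
So Mei does not control Quillon.

No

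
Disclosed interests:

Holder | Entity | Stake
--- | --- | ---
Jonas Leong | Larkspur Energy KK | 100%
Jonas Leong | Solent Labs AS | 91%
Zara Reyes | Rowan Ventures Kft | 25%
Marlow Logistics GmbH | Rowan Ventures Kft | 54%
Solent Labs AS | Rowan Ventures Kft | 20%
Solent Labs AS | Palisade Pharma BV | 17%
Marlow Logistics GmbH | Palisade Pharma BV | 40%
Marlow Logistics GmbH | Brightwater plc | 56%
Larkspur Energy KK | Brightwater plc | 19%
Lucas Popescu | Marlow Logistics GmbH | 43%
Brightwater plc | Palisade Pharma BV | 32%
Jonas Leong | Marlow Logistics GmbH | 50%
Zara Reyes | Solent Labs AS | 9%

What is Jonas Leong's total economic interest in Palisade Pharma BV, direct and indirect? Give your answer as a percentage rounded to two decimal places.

50.51%

Jonas reaches Palisade along 4 paths.
Via Marlow → Brightwater: 50% × 56% × 32% = 8.96%.
Via Larkspur → Brightwater: 100% × 19% × 32% = 6.08%.
Via Marlow: 50% × 40% = 20%.
Via Solent: 91% × 17% = 15.47%.
Total: 8.96% + 6.08% + 20% + 15.47% = 50.51%.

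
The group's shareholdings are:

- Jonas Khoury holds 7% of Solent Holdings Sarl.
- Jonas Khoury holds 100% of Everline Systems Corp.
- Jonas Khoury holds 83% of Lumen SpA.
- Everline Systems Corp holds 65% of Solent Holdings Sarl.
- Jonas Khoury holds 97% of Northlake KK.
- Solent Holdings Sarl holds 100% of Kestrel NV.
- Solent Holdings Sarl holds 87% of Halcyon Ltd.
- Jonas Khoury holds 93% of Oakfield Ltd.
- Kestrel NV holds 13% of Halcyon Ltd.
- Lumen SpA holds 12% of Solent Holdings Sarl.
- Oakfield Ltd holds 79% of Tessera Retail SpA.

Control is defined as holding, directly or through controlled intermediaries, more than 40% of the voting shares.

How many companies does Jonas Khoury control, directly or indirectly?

8

Jonas holds 83% of Lumen, so Jonas controls Lumen.
Jonas holds 100% of Everline, so Jonas controls Everline.
Lumen and Jonas and Everline together hold 12% + 7% + 65% = 84% of Solent, so Jonas controls Solent.
Jonas holds 93% of Oakfield, so Jonas controls Oakfield.
Solent holds 100% of Kestrel, so Jonas controls Kestrel.
Oakfield holds 79% of Tessera, so Jonas controls Tessera.
Kestrel and Solent together hold 13% + 87% = 100% of Halcyon, so Jonas controls Halcyon.
Jonas holds 97% of Northlake, so Jonas controls Northlake.
Jonas controls 8 companies.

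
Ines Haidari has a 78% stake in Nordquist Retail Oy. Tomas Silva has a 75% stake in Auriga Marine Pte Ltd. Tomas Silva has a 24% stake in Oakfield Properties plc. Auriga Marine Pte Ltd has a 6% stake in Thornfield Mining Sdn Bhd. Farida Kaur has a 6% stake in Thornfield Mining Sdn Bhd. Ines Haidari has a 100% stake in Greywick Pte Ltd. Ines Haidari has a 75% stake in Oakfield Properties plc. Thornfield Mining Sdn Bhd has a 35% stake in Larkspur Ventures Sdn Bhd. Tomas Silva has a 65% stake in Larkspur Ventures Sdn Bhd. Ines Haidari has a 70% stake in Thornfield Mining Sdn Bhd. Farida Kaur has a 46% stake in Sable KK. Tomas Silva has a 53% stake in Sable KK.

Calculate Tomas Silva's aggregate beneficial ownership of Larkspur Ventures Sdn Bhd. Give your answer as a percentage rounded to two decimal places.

Tomas reaches Larkspur along 2 paths.
Direct stake: 65% = 65%.
Via Auriga → Thornfield: 75% × 6% × 35% = 1.575%.
Total: 65% + 1.575% = 66.575%.
Rounded: 66.58%.

66.58%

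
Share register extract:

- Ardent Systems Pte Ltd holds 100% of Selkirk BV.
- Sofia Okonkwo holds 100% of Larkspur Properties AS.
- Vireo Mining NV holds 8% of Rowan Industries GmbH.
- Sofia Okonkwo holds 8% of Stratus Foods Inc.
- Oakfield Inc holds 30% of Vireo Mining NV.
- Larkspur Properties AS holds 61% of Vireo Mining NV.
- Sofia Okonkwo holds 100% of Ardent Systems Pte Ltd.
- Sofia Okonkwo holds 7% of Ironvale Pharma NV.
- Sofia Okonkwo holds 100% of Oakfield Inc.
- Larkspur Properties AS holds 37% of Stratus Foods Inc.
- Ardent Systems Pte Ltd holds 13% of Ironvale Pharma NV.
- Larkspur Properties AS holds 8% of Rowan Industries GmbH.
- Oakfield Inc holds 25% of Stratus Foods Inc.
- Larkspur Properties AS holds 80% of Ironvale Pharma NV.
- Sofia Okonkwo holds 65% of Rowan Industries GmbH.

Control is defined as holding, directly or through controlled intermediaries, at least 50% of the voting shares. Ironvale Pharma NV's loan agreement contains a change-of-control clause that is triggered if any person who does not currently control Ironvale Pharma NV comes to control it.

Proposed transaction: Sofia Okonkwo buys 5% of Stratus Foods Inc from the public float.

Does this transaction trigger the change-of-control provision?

The purchase changes only Sofia's holdings, so Sofia is the only person who could newly come to control Ironvale.
Sofia holds 100% of Ardent, so Sofia controls Ardent.
Sofia holds 100% of Larkspur, so Sofia controls Larkspur.
Larkspur and Ardent and Sofia together hold 80% + 13% + 7% = 100% of Ironvale, so Sofia controls Ironvale.
So Sofia already controls Ironvale before the transaction.
After the purchase, Sofia's direct stake in Stratus rises to 8% + 5% = 13%.
Sofia controlled Ironvale already, so this is not a new person acquiring control; every other person's position is unchanged or reduced.
No new person acquires control, so the clause is not triggered.

No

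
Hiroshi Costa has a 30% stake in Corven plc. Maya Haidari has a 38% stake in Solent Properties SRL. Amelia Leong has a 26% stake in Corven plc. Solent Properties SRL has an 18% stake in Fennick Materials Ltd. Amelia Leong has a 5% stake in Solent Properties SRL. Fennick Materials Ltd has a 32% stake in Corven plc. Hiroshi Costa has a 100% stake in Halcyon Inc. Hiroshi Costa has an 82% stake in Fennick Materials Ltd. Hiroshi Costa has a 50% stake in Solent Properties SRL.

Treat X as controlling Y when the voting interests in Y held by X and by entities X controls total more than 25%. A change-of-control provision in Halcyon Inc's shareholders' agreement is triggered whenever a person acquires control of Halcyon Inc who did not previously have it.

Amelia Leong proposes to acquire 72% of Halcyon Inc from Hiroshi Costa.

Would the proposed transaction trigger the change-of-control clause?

The purchase adds only to Amelia's holdings (Hiroshi's stake shrinks), so Amelia is the only person who could newly come to control Halcyon.
Amelia holds 26% of Corven, so Amelia controls Corven.
Neither Amelia nor any entity Amelia controls holds any voting interest in Halcyon.
So before the transaction, Amelia does not control Halcyon.
After the purchase, Amelia holds 72% of Halcyon directly, and Hiroshi's stake falls to 28%.
Amelia holds 72% of Halcyon, so Amelia controls Halcyon.
Amelia did not control Halcyon before and does after, so the clause is triggered.

Yes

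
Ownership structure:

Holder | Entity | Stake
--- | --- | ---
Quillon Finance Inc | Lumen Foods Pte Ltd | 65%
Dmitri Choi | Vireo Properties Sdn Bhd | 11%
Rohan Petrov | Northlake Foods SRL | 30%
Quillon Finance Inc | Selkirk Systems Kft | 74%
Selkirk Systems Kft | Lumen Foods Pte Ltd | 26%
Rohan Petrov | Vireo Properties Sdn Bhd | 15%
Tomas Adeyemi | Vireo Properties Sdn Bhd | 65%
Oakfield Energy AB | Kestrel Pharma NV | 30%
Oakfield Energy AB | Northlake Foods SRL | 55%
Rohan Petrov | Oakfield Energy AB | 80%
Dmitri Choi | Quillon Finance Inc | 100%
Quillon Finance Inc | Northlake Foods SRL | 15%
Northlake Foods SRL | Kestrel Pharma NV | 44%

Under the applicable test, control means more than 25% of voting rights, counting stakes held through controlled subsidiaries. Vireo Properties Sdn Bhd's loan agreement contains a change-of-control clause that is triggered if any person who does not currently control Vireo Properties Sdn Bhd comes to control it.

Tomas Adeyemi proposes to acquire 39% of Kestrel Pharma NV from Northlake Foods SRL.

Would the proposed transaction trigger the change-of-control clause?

No

The purchase adds only to Tomas's holdings (Northlake's stake shrinks), so Tomas is the only person who could newly come to control Vireo.
Tomas holds 65% of Vireo, so Tomas controls Vireo.
So Tomas already controls Vireo before the transaction.
After the purchase, Tomas holds 39% of Kestrel directly, and Northlake's stake falls to 5%.
Tomas controlled Vireo already, so this is not a new person acquiring control; every other person's position is unchanged or reduced.
No new person acquires control, so the clause is not triggered.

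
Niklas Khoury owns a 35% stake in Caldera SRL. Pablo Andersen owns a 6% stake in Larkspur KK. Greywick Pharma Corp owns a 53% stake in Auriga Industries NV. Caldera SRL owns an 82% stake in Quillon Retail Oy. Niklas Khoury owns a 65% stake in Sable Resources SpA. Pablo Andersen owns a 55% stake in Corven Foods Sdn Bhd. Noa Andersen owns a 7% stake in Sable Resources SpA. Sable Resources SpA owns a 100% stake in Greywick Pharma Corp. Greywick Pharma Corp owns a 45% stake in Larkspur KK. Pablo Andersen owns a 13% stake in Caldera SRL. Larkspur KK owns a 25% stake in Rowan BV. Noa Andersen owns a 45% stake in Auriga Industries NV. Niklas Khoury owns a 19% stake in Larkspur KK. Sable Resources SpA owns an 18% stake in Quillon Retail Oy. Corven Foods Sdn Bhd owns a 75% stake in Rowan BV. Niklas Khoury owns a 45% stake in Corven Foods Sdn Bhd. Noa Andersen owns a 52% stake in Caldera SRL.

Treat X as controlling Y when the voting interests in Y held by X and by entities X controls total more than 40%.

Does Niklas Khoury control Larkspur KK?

Niklas holds 65% of Sable, so Niklas controls Sable.
Sable holds 100% of Greywick, so Niklas controls Greywick.
Greywick and Niklas together hold 45% + 19% = 64% of Larkspur, so Niklas controls Larkspur.

Yes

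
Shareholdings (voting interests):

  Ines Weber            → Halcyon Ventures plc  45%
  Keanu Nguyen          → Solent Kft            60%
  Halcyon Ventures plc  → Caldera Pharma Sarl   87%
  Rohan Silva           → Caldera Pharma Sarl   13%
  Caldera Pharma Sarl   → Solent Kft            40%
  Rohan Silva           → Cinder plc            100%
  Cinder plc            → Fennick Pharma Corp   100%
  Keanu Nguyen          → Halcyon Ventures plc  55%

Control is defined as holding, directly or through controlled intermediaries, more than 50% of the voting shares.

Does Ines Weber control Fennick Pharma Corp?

Ines's largest direct stake is 45% in Halcyon, which does not meet the threshold, so Ines controls no company.
Neither Ines nor any entity Ines controls holds any voting interest in Fennick.
So Ines does not control Fennick.

No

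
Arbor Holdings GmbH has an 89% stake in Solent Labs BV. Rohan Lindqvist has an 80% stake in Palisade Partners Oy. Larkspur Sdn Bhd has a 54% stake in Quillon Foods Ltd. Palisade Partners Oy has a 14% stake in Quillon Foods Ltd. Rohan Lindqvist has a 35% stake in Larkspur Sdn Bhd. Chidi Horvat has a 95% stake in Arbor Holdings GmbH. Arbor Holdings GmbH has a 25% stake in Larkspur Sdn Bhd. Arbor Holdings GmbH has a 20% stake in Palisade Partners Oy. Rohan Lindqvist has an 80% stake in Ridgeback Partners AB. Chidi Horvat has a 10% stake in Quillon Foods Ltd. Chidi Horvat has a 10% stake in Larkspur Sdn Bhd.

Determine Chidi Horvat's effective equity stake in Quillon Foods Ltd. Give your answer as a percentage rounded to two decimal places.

30.89%

Chidi reaches Quillon along 4 paths.
Direct stake: 10% = 10%.
Via Arbor → Palisade: 95% × 20% × 14% = 2.66%.
Via Arbor → Larkspur: 95% × 25% × 54% = 12.825%.
Via Larkspur: 10% × 54% = 5.4%.
Total: 10% + 2.66% + 12.825% + 5.4% = 30.885%.
Rounded: 30.89%.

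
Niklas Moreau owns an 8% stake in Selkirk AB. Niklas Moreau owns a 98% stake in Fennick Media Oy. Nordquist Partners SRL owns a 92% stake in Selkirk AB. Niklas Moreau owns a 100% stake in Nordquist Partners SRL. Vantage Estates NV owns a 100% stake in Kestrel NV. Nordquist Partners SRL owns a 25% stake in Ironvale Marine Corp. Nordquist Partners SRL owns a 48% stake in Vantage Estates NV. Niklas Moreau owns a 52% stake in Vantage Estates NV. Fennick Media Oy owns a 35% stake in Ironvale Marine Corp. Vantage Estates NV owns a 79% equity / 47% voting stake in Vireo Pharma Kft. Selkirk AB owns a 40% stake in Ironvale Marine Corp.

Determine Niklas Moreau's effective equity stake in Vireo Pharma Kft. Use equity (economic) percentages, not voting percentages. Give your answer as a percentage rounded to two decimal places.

Niklas reaches Vireo along 2 paths.
Via Vantage: 52% × 79% = 41.08%.
Via Nordquist → Vantage: 100% × 48% × 79% = 37.92%.
Total: 41.08% + 37.92% = 79%.
Rounded: 79.00%.

79.00%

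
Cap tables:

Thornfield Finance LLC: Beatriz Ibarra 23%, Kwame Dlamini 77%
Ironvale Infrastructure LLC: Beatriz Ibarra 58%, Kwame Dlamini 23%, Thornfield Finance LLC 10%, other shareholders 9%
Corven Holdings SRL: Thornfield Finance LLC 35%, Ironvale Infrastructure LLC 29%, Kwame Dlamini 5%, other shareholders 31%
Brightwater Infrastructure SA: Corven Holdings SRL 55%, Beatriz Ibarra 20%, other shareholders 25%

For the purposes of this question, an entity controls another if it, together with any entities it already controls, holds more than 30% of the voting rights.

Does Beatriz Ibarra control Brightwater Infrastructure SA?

Beatriz holds 58% of Ironvale, so Beatriz controls Ironvale.
In Brightwater, Beatriz's side holds only 20%, not > 30%.
So Beatriz does not control Brightwater.

No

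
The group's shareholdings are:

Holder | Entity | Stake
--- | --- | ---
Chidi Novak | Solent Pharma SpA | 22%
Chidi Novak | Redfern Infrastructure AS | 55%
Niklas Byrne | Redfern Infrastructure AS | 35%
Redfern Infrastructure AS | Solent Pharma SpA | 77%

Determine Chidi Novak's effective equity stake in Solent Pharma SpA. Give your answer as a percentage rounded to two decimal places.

Chidi reaches Solent along 2 paths.
Via Redfern: 55% × 77% = 42.35%.
Direct stake: 22% = 22%.
Total: 42.35% + 22% = 64.35%.

64.35%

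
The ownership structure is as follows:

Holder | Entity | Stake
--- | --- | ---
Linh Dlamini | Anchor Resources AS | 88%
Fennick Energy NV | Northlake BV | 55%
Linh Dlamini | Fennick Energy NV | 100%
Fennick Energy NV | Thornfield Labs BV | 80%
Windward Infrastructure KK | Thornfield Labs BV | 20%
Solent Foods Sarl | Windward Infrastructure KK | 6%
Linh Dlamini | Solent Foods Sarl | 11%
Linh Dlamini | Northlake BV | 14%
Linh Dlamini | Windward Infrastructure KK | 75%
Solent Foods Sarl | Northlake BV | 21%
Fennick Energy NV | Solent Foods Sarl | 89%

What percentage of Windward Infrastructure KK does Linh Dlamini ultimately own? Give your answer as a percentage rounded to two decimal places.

Linh reaches Windward along 3 paths.
Via Solent: 11% × 6% = 0.66%.
Via Fennick → Solent: 100% × 89% × 6% = 5.34%.
Direct stake: 75% = 75%.
Total: 0.66% + 5.34% + 75% = 81%.
Rounded: 81.00%.

81.00%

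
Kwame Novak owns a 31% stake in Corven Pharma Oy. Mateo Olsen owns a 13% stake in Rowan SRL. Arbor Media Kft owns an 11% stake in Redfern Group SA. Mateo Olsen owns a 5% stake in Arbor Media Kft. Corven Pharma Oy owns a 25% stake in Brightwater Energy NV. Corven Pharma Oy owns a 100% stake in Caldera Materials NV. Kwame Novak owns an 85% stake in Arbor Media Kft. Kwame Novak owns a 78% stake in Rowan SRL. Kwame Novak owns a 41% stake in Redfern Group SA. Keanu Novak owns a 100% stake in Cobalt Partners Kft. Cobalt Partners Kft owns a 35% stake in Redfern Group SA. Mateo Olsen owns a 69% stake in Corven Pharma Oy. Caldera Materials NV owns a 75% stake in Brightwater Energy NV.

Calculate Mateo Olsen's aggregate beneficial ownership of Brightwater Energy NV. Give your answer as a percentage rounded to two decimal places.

Mateo reaches Brightwater along 2 paths.
Via Corven → Caldera: 69% × 100% × 75% = 51.75%.
Via Corven: 69% × 25% = 17.25%.
Total: 51.75% + 17.25% = 69%.
Rounded: 69.00%.

69.00%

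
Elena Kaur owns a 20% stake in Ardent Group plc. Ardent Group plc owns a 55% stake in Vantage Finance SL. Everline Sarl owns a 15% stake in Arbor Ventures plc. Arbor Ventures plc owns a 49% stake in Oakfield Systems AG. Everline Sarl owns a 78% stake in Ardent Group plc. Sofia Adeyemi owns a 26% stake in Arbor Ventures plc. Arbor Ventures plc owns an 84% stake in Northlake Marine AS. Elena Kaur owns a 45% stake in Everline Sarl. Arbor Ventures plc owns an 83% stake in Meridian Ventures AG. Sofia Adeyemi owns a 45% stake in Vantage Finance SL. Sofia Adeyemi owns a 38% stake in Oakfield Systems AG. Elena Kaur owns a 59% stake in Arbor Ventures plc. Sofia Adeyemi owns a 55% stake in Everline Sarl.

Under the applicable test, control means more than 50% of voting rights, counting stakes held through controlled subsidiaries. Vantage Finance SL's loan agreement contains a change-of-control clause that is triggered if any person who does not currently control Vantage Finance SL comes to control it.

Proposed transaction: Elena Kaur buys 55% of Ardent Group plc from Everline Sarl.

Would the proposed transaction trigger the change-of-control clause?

The purchase adds only to Elena's holdings (Everline's stake shrinks), so Elena is the only person who could newly come to control Vantage.
Elena holds 59% of Arbor, so Elena controls Arbor.
Arbor holds 84% of Northlake, so Elena controls Northlake.
Arbor holds 83% of Meridian, so Elena controls Meridian.
Neither Elena nor any entity Elena controls holds any voting interest in Vantage.
So before the transaction, Elena does not control Vantage.
After the purchase, Elena's direct stake in Ardent rises to 20% + 55% = 75%, and Everline's stake falls to 23%.
Elena holds 75% of Ardent, so Elena controls Ardent.
Ardent holds 55% of Vantage, so Elena controls Vantage.
Elena did not control Vantage before and does after, so the clause is triggered.

Yes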